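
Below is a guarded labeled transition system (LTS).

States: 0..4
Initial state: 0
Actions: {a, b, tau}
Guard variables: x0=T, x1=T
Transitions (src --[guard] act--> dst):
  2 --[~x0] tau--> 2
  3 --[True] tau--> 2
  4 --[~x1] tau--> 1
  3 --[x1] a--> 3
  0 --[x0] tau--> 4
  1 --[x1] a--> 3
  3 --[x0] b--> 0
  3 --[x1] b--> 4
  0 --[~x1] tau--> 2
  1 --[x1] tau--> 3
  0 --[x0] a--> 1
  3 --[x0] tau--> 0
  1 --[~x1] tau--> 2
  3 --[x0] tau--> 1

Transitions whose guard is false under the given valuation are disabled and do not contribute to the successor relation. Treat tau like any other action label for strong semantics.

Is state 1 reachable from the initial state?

Answer: REACHABLE

Trace:
10 transition(s) survive guard evaluation.
L0 = {0}
L1 = {1,4}  now seen {0,1,4}
L2 = {3}  now seen {0,1,3,4}
L3 = {2}  now seen {0,1,2,3,4}
Reach set: {0,1,2,3,4}
witness 1: a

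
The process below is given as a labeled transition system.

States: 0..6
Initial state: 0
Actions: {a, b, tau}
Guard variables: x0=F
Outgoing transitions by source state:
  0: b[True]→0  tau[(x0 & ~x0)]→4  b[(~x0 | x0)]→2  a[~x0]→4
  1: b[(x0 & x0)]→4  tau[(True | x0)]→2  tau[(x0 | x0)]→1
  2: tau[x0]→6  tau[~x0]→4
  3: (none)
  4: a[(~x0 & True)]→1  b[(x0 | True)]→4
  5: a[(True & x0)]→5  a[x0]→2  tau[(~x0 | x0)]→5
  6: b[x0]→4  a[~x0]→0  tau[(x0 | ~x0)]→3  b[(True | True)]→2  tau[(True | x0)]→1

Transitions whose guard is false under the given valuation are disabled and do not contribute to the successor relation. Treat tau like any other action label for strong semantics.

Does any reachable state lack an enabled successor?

Reach set: {0,1,2,4}
  0: a→4  b→0  b→2  [3 out]
  1: tau→2  [1 out]
  2: tau→4  [1 out]
  4: a→1  b→4  [2 out]

Answer: DEADLOCK-FREE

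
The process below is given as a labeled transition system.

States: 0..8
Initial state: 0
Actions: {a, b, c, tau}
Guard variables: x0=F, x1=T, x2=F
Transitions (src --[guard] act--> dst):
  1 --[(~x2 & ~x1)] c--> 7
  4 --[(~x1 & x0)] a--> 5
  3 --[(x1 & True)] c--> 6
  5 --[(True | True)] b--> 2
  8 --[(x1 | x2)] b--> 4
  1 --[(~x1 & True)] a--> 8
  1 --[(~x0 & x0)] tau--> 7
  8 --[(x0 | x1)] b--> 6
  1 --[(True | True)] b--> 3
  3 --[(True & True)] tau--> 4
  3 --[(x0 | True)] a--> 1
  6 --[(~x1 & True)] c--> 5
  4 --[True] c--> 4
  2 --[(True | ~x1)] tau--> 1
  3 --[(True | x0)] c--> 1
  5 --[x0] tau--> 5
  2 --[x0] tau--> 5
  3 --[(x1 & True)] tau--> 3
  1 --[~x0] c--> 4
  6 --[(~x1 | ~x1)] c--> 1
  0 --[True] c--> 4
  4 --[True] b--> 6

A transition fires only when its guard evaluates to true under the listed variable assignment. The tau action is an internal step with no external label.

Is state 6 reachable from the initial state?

After dropping false guards: 14 live edges.
L0 = {0}
L1 = {4}  total {0,4}
L2 = {6}  total {0,4,6}
R = {0,4,6}
witness 6: c·b

Answer: REACHABLE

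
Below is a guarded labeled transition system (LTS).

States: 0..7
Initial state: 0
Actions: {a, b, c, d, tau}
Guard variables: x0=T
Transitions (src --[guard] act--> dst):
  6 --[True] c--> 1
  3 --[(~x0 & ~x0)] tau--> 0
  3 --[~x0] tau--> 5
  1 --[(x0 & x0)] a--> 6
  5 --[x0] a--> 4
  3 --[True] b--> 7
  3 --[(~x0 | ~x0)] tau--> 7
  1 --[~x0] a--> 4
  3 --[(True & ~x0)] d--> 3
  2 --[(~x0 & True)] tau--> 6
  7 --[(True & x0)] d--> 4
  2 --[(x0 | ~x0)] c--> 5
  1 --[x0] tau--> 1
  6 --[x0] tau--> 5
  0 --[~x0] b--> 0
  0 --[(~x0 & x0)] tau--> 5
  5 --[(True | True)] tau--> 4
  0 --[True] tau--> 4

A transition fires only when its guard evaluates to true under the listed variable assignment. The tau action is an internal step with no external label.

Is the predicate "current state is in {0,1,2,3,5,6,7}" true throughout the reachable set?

Inv-set: {0,1,2,3,5,6,7}
Reachable = {0,4}
  0: ok
  4: ✗ unsafe
reach 4 via tau — violates

Answer: INVARIANT VIOLATED at state 4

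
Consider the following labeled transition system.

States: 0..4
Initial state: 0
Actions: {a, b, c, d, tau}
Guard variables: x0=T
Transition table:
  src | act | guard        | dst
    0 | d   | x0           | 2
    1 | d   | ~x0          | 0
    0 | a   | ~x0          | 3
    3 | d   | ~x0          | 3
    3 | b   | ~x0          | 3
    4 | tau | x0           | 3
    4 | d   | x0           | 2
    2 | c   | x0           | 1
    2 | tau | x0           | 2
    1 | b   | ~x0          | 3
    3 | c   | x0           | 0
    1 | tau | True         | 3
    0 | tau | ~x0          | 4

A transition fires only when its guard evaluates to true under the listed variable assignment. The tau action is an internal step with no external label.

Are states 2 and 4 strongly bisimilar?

Answer: NOT BISIMILAR

Trace:
Refine partition for ~:
  round 0: {{0,1,2,3,4}}
  round 1: {{0},{1},{2},{3},{4}}
stable after 2 split(s): 5 block(s)
class of 2: {2}; class of 4: {4}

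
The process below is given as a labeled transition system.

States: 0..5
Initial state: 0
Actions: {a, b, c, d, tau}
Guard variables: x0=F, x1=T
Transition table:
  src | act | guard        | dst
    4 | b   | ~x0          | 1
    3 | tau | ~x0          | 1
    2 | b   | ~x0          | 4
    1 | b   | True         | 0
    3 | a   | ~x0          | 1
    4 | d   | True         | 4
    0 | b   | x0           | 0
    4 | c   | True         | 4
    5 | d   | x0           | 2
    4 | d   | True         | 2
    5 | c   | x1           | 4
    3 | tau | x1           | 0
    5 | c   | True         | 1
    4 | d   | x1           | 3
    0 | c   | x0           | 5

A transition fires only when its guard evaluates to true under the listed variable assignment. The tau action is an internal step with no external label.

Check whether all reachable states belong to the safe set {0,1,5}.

Allowed set {0,1,5}
R = {0}
  0: safe

Answer: INVARIANT HOLDS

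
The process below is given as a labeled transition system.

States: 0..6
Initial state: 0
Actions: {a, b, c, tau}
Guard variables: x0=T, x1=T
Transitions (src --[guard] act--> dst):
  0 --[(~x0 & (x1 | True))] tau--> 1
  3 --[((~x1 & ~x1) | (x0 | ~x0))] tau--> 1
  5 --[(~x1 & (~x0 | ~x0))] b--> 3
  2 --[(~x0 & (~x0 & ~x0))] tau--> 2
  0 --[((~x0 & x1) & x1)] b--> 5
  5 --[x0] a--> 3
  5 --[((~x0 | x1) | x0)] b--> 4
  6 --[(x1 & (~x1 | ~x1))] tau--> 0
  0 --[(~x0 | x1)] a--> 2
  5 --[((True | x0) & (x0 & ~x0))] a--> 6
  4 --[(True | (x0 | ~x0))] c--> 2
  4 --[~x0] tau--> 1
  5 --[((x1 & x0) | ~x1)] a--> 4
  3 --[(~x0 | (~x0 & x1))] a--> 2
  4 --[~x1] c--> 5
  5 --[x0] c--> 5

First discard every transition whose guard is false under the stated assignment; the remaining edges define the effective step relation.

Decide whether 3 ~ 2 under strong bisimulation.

Answer: NOT BISIMILAR

Trace:
Refine partition for ~:
  P[0] = {{0,1,2,3,4,5,6}}
  P[1] = {{0},{1,2,6},{3},{4},{5}}
Fixed point at round 2; 5 class(es).
class of 3: {3}; class of 2: {1,2,6}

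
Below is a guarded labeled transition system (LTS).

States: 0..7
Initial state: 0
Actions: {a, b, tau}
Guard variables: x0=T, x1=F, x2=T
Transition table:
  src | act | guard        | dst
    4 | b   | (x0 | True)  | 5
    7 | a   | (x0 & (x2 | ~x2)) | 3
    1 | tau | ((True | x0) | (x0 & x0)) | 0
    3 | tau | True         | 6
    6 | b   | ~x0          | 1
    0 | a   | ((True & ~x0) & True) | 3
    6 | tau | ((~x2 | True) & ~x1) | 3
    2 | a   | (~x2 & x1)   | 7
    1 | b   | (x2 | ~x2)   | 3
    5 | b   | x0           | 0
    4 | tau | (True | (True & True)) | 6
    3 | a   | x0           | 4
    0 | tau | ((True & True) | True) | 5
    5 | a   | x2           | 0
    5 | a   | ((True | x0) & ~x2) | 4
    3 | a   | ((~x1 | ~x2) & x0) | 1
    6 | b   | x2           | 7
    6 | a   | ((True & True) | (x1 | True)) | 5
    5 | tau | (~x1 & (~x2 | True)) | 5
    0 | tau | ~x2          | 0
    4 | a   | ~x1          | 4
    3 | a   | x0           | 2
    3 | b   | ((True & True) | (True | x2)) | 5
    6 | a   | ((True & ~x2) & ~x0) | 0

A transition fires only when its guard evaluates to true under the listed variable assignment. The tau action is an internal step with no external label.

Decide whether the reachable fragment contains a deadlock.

Answer: DEADLOCK-FREE

Working:
Reachable = {0,5}
  0: tau→5  [1 out]
  5: a→0  b→0  tau→5  [3 out]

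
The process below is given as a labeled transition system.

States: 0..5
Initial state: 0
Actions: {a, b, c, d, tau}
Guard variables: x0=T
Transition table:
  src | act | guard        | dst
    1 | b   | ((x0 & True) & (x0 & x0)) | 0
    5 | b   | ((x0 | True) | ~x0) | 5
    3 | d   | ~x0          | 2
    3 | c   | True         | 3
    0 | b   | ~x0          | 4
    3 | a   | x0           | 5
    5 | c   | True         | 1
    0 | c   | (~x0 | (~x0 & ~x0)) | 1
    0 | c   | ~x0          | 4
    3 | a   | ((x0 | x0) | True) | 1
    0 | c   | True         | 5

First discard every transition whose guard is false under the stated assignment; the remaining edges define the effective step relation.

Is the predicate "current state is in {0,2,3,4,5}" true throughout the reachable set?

Safe = {0,2,3,4,5}
Reachable = {0,1,5}
  0: safe
  1: VIOLATES
  5: safe
witness against invariant: c·c → 1

Answer: INVARIANT VIOLATED at state 1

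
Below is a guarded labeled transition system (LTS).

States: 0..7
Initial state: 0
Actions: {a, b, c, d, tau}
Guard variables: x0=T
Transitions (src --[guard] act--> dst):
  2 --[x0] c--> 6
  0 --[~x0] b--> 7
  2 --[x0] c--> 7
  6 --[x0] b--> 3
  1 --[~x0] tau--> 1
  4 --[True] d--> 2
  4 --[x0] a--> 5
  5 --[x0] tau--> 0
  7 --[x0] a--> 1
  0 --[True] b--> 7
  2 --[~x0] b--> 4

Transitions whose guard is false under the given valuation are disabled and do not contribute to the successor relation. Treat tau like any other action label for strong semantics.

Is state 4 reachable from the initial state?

Answer: UNREACHABLE

Trace:
8 transition(s) survive guard evaluation.
Layer 0: {0}
Layer 1: {7}  now seen {0,7}
Layer 2: {1}  now seen {0,1,7}
Reach set: {0,1,7}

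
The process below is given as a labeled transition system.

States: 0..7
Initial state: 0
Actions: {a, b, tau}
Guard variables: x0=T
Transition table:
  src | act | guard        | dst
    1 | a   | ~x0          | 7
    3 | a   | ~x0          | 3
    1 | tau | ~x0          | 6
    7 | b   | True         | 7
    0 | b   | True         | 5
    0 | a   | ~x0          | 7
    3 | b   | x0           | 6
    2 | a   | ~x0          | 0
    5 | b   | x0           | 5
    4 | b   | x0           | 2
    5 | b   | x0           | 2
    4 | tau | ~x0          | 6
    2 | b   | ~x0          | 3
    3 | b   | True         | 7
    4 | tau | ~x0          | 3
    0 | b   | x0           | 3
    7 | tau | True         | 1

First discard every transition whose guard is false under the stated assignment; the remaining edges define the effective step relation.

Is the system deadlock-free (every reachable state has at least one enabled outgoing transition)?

Answer: DEADLOCK at state 1

Working:
R = {0,1,2,3,5,6,7}
  0: b→3  b→5  [deg 2]
  1: ∅  [STUCK]
  2: ∅  [STUCK]
  3: b→6  b→7  [deg 2]
  5: b→2  b→5  [deg 2]
  6: ∅  [STUCK]
  7: b→7  tau→1  [deg 2]
Path to 1: b·b·tau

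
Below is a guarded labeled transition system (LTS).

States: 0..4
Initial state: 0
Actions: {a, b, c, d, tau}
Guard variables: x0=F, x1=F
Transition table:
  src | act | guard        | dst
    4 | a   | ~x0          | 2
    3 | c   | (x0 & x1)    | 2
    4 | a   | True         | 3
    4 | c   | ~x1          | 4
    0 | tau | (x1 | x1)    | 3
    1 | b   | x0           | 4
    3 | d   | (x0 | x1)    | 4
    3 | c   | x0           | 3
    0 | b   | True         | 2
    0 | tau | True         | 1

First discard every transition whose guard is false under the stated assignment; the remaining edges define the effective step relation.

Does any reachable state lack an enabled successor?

Answer: DEADLOCK at state 1

Trace:
Reach set: {0,1,2}
  0: b→2  tau→1  [deg 2]
  1: ∅  [no exit]
  2: ∅  [no exit]
Path to 1: tau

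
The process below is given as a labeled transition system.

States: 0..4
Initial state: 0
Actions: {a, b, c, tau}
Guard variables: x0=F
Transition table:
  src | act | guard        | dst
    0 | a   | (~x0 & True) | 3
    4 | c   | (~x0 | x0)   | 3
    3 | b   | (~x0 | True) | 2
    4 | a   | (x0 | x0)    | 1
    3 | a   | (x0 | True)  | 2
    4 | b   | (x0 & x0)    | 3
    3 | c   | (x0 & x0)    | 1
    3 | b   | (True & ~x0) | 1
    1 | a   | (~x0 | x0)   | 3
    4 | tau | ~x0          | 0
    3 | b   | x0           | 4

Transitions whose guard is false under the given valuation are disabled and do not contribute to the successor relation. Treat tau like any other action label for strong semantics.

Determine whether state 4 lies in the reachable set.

Answer: UNREACHABLE

Working:
Guard filter leaves 7 enabled edge(s).
Layer 0: {0}
Layer 1: {3}  cumulative {0,3}
Layer 2: {1,2}  cumulative {0,1,2,3}
Reachable = {0,1,2,3}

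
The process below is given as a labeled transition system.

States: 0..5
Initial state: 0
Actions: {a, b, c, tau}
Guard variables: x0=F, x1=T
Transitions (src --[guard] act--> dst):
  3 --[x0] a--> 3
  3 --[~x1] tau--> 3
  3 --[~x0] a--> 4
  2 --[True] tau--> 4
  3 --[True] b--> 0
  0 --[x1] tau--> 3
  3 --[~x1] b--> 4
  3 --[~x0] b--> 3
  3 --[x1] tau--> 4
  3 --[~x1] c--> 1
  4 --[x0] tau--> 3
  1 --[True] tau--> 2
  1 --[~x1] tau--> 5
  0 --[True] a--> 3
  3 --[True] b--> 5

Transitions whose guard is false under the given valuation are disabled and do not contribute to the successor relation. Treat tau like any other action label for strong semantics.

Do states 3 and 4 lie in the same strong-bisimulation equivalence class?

Bisimulation quotient by refinement:
  π0 = {{0,1,2,3,4,5}}
  π1 = {{0},{1,2},{3},{4,5}}
  π2 = {{0},{1},{2},{3},{4,5}}
Fixed point at round 3; 5 class(es).
[3]={3}  [4]={4,5}

Answer: NOT BISIMILAR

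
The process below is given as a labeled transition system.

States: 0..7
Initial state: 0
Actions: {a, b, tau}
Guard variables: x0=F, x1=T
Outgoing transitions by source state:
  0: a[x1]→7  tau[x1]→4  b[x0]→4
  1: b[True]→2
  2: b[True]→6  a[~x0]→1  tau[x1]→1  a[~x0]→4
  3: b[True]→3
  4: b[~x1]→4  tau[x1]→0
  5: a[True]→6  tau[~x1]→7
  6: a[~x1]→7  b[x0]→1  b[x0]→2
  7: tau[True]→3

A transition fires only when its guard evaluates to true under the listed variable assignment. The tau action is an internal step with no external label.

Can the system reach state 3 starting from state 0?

After dropping false guards: 11 live edges.
L0 = {0}
L1 = {4,7}  total {0,4,7}
L2 = {3}  total {0,3,4,7}
Reachable = {0,3,4,7}
trace reaching 3: a·tau

Answer: REACHABLE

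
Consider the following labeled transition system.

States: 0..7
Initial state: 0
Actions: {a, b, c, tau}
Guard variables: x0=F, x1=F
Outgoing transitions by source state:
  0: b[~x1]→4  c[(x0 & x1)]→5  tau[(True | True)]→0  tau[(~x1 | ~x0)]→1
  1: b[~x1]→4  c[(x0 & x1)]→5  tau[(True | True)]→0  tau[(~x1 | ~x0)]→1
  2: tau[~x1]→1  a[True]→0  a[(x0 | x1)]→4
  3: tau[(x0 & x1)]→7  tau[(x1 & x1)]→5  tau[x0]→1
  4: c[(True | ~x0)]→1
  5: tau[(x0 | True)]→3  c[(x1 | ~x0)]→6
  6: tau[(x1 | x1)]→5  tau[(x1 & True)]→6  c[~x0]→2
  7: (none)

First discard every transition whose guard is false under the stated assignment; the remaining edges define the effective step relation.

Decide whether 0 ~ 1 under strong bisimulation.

Bisimulation quotient by refinement:
  π0 = {{0,1,2,3,4,5,6,7}}
  π1 = {{0,1},{2},{3,7},{4,6},{5}}
  π2 = {{0,1},{2},{3,7},{4},{5},{6}}
6 equivalence class(es) (converged in 3)
[0]={0,1}  [1]={0,1}

Answer: BISIMILAR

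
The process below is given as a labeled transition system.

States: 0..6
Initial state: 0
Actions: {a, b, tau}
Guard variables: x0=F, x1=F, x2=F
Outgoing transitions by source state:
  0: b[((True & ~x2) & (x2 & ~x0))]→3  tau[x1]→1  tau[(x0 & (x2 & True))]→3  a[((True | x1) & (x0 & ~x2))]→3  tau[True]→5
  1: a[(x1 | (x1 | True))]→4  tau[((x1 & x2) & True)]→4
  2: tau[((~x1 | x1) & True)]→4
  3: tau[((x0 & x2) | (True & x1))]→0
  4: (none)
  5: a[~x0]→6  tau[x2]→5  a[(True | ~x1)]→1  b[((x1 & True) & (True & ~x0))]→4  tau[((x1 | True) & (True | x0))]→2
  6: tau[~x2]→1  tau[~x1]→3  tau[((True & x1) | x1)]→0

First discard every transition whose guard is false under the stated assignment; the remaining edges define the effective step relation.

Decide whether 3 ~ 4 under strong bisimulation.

Answer: BISIMILAR

Analysis:
Compute ~ classes (split until stable):
  π0 = {{0,1,2,3,4,5,6}}
  π1 = {{0,2,6},{1},{3,4},{5}}
  π2 = {{0},{1},{2},{3,4},{5},{6}}
Fixed point at round 3; 6 class(es).
[3]={3,4}  [4]={3,4}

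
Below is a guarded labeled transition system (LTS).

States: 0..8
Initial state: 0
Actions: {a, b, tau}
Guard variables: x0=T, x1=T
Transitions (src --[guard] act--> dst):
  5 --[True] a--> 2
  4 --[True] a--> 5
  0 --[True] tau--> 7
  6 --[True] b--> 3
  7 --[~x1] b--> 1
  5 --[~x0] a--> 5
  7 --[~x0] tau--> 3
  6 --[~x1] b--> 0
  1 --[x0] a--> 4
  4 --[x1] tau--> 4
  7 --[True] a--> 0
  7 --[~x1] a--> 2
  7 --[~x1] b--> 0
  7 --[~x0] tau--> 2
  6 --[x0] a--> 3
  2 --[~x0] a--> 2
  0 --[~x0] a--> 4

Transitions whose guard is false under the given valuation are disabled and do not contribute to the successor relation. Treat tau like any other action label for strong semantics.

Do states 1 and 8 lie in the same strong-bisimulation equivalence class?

Answer: NOT BISIMILAR

Working:
Bisimulation quotient by refinement:
  π0 = {{0,1,2,3,4,5,6,7,8}}
  π1 = {{0},{1,5,7},{2,3,8},{4},{6}}
  π2 = {{0},{1},{2,3,8},{4},{5},{6},{7}}
7 equivalence class(es) (converged in 3)
[1]={1}  [8]={2,3,8}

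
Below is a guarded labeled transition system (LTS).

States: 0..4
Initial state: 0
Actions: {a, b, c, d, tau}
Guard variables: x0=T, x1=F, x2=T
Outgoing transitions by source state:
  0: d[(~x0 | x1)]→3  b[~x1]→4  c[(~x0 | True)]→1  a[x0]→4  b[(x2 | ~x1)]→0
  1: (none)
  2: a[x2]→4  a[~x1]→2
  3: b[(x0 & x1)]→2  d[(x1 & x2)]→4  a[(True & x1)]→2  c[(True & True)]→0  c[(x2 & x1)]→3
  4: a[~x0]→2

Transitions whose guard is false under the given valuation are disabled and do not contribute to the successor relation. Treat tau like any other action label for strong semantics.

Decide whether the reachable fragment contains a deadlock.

Answer: DEADLOCK at state 1

Working:
Reachable = {0,1,4}
  0: a→4  b→0  b→4  c→1  [4 out]
  1: ∅  [deadlock]
  4: ∅  [deadlock]
trace reaching 1: c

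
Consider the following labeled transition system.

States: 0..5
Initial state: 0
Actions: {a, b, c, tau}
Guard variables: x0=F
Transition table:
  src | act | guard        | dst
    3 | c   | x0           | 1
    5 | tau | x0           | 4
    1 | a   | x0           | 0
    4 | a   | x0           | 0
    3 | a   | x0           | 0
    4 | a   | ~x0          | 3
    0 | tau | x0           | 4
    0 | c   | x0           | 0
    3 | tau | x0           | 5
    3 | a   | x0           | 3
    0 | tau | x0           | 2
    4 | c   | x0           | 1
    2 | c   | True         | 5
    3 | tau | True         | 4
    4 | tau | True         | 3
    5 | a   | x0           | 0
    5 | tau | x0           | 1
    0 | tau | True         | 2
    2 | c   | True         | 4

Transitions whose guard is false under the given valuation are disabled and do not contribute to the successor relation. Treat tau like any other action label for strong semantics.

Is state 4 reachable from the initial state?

After dropping false guards: 6 live edges.
L0 = {0}
L1 = {2}  now seen {0,2}
L2 = {4,5}  now seen {0,2,4,5}
L3 = {3}  now seen {0,2,3,4,5}
Reachable = {0,2,3,4,5}
Path to 4: tau·c

Answer: REACHABLE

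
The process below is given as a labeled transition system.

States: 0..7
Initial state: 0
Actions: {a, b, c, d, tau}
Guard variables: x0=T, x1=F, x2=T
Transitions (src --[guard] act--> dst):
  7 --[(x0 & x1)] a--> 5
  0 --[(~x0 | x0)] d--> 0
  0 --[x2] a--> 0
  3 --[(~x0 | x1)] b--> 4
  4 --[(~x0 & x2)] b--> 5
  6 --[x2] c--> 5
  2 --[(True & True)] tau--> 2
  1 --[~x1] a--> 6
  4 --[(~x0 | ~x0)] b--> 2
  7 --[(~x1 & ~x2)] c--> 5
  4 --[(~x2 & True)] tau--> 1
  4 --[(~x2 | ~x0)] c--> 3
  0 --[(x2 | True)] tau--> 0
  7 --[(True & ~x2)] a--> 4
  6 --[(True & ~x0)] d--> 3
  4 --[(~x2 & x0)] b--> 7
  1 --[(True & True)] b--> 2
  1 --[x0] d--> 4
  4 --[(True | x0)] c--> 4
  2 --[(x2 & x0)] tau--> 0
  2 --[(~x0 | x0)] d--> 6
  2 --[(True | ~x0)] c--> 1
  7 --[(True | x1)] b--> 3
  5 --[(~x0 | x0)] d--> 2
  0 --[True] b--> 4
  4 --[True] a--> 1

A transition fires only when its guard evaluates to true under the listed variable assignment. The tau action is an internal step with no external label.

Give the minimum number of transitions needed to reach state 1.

Answer: 2

Working:
Layered search for 1:
  depth 0: {0}
  depth 1: {4}
  depth 2: {1}
1 enters at depth 2; path b·a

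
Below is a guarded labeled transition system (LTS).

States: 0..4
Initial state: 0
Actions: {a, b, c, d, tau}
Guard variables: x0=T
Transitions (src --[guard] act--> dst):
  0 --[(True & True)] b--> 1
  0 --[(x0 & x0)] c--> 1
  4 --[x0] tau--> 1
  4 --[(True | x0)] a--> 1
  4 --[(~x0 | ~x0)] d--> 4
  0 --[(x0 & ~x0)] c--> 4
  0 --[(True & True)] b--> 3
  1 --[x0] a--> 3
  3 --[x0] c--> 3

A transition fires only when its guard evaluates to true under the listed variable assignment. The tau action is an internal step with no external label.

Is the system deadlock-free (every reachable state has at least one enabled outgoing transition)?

Answer: DEADLOCK-FREE

Analysis:
Reachable = {0,1,3}
  0: b→1  b→3  c→1  [3 exit(s)]
  1: a→3  [1 exit(s)]
  3: c→3  [1 exit(s)]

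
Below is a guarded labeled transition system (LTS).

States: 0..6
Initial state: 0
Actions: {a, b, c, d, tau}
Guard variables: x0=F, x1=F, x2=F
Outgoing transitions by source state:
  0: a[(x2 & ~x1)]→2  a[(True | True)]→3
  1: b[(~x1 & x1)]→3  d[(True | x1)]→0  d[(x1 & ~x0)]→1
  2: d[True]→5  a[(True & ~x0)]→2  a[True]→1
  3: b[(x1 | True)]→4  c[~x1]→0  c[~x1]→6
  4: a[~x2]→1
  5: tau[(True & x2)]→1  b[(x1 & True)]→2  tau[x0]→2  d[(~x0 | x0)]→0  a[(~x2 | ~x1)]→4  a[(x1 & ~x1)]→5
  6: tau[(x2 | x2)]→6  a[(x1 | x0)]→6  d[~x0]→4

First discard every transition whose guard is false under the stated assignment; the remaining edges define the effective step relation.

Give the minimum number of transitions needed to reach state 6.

Answer: 2

Working:
Layered search for 6:
  Layer 0: {0}
  Layer 1: {3}
  Layer 2: {4,6}
6 enters at depth 2; path a·c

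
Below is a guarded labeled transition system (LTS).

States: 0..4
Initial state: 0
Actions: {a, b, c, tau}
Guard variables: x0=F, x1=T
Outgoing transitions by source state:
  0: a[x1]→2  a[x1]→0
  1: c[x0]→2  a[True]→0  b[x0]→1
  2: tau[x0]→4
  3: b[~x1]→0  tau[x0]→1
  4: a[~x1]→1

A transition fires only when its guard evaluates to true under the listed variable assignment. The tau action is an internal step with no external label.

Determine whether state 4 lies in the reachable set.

3 transition(s) survive guard evaluation.
L0 = {0}
L1 = {2}  now seen {0,2}
Reach set: {0,2}

Answer: UNREACHABLE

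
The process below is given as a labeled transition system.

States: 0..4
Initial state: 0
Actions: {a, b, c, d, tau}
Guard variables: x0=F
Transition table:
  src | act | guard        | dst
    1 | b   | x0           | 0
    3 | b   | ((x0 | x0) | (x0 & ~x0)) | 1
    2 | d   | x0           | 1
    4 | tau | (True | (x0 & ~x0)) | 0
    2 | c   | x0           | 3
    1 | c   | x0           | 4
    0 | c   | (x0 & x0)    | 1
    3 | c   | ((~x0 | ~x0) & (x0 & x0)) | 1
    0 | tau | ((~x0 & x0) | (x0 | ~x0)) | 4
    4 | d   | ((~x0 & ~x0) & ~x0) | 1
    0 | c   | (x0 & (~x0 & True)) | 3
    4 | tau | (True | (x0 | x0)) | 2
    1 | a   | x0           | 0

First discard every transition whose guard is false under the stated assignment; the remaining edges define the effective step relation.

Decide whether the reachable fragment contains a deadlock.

Reachable = {0,1,2,4}
  0: tau→4  [1 exit(s)]
  1: ∅  [STUCK]
  2: ∅  [STUCK]
  4: d→1  tau→0  tau→2  [3 exit(s)]
Path to 1: tau·d

Answer: DEADLOCK at state 1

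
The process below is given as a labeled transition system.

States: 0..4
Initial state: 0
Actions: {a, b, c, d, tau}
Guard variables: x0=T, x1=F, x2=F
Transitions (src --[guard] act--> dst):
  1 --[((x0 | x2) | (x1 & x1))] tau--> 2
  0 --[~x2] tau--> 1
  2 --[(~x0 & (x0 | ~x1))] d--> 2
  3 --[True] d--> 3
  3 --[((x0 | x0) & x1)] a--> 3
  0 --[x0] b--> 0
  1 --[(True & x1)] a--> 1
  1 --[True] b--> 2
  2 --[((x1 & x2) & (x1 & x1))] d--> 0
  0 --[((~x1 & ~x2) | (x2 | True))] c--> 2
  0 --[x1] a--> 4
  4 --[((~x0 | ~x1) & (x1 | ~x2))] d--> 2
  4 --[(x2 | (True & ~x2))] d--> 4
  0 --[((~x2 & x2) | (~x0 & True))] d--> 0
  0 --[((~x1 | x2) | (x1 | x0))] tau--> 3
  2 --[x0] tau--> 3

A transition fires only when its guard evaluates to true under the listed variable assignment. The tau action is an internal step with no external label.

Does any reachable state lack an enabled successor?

Answer: DEADLOCK-FREE

Trace:
R = {0,1,2,3}
  0: b→0  c→2  tau→1  tau→3  [4 exit(s)]
  1: b→2  tau→2  [2 exit(s)]
  2: tau→3  [1 exit(s)]
  3: d→3  [1 exit(s)]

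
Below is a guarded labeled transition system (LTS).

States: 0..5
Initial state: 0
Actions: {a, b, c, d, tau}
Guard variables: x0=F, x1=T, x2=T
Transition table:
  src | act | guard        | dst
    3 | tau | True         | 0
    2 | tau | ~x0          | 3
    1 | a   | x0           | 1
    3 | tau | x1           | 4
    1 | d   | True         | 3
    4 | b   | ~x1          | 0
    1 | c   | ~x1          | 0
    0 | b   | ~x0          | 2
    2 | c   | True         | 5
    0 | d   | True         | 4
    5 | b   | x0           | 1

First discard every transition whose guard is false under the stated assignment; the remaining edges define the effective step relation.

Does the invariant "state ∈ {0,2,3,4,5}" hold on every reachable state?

Allowed set {0,2,3,4,5}
Reach set: {0,2,3,4,5}
  0: ✓
  2: ✓
  3: ✓
  4: ✓
  5: ✓

Answer: INVARIANT HOLDS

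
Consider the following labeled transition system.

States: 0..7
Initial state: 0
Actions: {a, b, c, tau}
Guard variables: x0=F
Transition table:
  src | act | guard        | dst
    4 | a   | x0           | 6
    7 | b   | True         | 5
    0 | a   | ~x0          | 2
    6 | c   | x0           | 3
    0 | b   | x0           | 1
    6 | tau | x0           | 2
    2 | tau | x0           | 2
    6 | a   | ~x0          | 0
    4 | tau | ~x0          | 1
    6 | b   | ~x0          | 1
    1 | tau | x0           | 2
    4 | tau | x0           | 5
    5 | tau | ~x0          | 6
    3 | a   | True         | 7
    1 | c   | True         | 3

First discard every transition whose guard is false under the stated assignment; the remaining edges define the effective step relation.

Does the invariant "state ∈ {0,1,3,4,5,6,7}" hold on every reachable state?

Inv-set: {0,1,3,4,5,6,7}
Reach set: {0,2}
  0: ok
  2: outside
reach 2 via a — violates

Answer: INVARIANT VIOLATED at state 2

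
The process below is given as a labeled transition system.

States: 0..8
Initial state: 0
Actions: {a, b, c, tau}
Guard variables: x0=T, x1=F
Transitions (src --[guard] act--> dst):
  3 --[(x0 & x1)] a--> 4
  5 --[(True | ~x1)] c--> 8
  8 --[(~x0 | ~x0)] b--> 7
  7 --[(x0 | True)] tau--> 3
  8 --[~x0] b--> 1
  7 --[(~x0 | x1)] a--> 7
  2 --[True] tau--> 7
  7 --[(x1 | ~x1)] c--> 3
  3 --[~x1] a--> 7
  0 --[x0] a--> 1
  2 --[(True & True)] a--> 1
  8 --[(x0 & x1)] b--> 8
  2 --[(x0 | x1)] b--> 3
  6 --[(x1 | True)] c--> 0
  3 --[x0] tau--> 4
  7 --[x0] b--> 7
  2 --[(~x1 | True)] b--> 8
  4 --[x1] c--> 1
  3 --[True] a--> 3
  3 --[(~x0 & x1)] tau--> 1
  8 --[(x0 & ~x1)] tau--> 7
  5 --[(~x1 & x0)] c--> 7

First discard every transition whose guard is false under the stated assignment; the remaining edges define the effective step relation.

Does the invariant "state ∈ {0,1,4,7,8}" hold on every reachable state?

Safe = {0,1,4,7,8}
Reachable = {0,1}
  0: ✓
  1: ✓

Answer: INVARIANT HOLDS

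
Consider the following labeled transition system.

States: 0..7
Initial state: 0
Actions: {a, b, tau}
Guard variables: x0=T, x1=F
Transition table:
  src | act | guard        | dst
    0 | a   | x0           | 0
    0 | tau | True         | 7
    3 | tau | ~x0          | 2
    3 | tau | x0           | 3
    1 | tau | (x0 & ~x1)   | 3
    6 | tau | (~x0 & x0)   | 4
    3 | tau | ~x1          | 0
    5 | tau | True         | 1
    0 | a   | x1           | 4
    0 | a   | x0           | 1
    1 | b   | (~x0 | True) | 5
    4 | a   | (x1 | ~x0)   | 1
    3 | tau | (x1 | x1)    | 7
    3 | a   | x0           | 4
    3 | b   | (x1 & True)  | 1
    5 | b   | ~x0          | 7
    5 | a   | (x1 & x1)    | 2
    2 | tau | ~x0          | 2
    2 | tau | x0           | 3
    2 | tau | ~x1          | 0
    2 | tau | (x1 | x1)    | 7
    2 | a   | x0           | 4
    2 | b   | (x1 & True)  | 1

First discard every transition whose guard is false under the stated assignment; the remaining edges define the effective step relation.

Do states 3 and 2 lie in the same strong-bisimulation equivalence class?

Bisimulation quotient by refinement:
  P[0] = {{0,1,2,3,4,5,6,7}}
  P[1] = {{0,2,3},{1},{4,6,7},{5}}
  P[2] = {{0},{1},{2,3},{4,6,7},{5}}
Fixed point at round 3; 5 class(es).
3∈{2,3}, 2∈{2,3}

Answer: BISIMILAR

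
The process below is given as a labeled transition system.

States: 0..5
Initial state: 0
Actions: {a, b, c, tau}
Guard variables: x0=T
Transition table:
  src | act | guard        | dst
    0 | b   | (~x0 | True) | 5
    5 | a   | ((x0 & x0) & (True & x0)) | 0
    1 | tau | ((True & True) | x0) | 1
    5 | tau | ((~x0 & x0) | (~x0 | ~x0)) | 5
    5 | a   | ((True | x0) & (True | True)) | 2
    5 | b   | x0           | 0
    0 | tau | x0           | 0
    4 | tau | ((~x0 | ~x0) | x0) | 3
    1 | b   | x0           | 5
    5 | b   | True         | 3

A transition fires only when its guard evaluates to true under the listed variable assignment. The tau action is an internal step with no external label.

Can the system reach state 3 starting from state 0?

Guard filter leaves 9 enabled edge(s).
depth 0: {0}
depth 1: {5}  cumulative {0,5}
depth 2: {2,3}  cumulative {0,2,3,5}
Reach set: {0,2,3,5}
witness 3: b·b

Answer: REACHABLE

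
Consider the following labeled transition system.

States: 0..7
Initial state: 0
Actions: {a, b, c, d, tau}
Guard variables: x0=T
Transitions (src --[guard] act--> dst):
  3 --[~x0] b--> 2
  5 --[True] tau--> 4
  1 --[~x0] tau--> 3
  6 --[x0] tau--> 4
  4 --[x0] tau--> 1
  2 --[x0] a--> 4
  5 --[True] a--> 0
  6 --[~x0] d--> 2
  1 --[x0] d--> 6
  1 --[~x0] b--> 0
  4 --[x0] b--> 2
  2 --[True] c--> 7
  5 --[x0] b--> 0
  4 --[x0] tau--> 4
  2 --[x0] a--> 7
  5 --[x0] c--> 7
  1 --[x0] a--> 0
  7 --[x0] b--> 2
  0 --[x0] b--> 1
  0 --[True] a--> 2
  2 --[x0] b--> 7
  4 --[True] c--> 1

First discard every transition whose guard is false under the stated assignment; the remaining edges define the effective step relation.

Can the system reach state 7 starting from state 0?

18 transition(s) survive guard evaluation.
Layer 0: {0}
Layer 1: {1,2}  now seen {0,1,2}
Layer 2: {4,6,7}  now seen {0,1,2,4,6,7}
Reachable = {0,1,2,4,6,7}
trace reaching 7: a·a

Answer: REACHABLE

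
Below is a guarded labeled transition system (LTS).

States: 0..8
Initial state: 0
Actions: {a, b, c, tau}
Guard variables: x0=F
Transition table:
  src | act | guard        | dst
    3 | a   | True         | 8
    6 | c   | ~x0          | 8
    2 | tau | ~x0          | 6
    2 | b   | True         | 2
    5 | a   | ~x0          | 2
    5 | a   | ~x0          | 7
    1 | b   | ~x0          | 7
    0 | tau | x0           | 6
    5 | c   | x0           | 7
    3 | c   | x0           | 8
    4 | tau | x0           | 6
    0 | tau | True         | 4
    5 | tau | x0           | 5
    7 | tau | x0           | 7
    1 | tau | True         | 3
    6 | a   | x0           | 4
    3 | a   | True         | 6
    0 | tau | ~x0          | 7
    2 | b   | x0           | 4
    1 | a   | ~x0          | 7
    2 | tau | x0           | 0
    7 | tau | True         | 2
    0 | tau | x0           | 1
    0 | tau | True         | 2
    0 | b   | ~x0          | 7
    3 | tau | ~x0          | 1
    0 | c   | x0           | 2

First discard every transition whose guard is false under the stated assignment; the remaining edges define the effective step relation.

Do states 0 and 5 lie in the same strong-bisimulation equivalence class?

Compute ~ classes (split until stable):
  round 0: {{0,1,2,3,4,5,6,7,8}}
  round 1: {{0,2},{1},{3},{4,8},{5},{6},{7}}
  round 2: {{0},{1},{2},{3},{4,8},{5},{6},{7}}
stable after 3 split(s): 8 block(s)
[0]={0}  [5]={5}

Answer: NOT BISIMILAR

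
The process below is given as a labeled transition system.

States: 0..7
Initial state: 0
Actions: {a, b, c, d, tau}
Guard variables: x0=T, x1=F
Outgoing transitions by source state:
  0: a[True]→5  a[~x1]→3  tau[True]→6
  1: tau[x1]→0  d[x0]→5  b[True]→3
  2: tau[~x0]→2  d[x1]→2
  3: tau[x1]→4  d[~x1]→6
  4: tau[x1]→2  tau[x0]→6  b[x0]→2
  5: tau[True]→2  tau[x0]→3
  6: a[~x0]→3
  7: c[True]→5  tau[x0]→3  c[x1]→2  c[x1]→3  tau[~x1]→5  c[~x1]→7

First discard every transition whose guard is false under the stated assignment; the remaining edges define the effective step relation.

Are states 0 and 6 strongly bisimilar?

Answer: NOT BISIMILAR

Analysis:
Compute ~ classes (split until stable):
  P[0] = {{0,1,2,3,4,5,6,7}}
  P[1] = {{0},{1},{2,6},{3},{4},{5},{7}}
Fixed point at round 2; 7 class(es).
0∈{0}, 6∈{2,6}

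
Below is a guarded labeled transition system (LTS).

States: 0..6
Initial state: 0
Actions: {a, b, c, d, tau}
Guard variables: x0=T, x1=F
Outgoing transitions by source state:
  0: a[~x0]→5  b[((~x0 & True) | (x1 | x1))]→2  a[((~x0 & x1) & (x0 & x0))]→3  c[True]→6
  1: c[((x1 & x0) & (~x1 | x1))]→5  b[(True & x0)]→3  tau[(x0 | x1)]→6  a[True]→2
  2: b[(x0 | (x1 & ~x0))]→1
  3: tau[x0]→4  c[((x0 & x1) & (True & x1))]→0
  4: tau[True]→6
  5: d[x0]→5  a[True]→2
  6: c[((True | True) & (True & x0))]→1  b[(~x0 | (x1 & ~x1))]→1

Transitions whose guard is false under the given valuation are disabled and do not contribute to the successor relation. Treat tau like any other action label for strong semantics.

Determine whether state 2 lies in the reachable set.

Answer: REACHABLE

Working:
10 transition(s) survive guard evaluation.
Layer 0: {0}
Layer 1: {6}  cumulative {0,6}
Layer 2: {1}  cumulative {0,1,6}
Layer 3: {2,3}  cumulative {0,1,2,3,6}
Layer 4: {4}  cumulative {0,1,2,3,4,6}
Reachable = {0,1,2,3,4,6}
trace reaching 2: c·c·a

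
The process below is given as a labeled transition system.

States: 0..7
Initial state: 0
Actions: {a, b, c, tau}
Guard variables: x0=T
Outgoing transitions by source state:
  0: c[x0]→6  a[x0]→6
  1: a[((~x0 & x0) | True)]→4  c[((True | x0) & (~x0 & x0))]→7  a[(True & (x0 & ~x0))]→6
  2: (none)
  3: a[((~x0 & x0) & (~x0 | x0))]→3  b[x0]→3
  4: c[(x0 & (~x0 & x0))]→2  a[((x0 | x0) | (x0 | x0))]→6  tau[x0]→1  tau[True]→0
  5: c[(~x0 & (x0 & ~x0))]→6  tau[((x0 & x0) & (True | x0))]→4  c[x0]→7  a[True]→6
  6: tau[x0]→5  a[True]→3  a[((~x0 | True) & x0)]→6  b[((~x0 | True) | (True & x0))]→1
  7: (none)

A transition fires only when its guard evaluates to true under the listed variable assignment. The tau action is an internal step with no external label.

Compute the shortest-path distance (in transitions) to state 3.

Answer: 2

Working:
Layered search for 3:
  depth 0: {0}
  depth 1: {6}
  depth 2: {1,3,5}
first hit 3 at d=2 via a·a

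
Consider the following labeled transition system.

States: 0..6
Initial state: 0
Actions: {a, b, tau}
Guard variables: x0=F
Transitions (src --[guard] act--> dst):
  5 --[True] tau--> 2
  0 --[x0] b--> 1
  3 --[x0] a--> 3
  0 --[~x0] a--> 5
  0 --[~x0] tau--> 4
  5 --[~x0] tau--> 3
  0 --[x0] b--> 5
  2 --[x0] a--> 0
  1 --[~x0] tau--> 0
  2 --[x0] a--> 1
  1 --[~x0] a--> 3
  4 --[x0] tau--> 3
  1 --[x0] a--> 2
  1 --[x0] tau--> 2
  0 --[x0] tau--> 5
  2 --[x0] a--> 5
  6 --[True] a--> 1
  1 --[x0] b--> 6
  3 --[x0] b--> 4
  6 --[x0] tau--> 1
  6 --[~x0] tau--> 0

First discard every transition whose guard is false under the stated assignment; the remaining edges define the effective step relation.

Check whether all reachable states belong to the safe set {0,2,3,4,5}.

Inv-set: {0,2,3,4,5}
Reachable = {0,2,3,4,5}
  0: ✓
  2: ✓
  3: ✓
  4: ✓
  5: ✓

Answer: INVARIANT HOLDS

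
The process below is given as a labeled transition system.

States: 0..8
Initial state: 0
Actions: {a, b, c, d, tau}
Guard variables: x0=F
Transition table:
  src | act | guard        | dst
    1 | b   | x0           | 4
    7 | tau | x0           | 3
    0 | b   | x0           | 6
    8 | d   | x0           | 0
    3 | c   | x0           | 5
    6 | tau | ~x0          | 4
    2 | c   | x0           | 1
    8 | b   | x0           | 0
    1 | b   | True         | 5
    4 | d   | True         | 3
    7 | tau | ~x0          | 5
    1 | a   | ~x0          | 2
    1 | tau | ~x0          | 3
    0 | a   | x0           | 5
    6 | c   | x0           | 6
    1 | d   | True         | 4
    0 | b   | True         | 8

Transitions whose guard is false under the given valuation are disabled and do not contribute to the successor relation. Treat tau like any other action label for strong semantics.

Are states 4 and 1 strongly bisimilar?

Compute ~ classes (split until stable):
  P[0] = {{0,1,2,3,4,5,6,7,8}}
  P[1] = {{0},{1},{2,3,5,8},{4},{6,7}}
  P[2] = {{0},{1},{2,3,5,8},{4},{6},{7}}
6 equivalence class(es) (converged in 3)
class of 4: {4}; class of 1: {1}

Answer: NOT BISIMILAR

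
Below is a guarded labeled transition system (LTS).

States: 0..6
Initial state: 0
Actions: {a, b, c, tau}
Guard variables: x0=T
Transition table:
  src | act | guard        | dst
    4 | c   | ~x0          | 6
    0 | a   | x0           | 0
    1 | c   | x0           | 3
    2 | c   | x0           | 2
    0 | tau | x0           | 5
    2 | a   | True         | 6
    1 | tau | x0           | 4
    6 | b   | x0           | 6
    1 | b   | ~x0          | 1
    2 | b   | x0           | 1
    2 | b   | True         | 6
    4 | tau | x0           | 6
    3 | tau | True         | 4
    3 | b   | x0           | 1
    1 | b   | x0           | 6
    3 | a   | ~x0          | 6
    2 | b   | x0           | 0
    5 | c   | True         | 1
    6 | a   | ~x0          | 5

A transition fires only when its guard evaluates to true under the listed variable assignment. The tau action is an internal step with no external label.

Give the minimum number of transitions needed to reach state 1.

Breadth-first toward 1:
  L0 = {0}
  L1 = {5}
  L2 = {1}
1 enters at depth 2; path tau·c

Answer: 2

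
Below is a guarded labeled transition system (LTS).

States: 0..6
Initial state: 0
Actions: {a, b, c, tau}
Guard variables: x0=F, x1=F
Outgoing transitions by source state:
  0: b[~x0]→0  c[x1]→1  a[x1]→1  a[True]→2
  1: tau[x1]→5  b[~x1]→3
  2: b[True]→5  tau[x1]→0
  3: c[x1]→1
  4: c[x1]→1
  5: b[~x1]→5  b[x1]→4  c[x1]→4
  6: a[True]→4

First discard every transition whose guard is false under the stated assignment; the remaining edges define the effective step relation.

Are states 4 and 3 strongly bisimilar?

Refine partition for ~:
  round 0: {{0,1,2,3,4,5,6}}
  round 1: {{0},{1,2,5},{3,4},{6}}
  round 2: {{0},{1},{2,5},{3,4},{6}}
stable after 3 split(s): 5 block(s)
[4]={3,4}  [3]={3,4}

Answer: BISIMILAR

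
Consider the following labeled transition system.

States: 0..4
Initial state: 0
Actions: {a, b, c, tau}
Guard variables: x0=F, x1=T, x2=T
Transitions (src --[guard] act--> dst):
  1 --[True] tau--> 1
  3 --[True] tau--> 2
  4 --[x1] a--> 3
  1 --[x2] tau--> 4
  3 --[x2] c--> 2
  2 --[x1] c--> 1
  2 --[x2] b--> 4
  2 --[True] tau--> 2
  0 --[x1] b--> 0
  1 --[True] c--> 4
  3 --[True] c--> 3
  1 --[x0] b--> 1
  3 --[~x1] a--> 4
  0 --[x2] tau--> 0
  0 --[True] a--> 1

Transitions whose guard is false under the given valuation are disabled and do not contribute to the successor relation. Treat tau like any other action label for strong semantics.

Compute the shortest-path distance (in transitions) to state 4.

Breadth-first toward 4:
  Layer 0: {0}
  Layer 1: {1}
  Layer 2: {4}
depth(4)=2, e.g. a·c

Answer: 2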